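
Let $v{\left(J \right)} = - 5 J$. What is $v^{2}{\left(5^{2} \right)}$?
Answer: $15625$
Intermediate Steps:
$v^{2}{\left(5^{2} \right)} = \left(- 5 \cdot 5^{2}\right)^{2} = \left(\left(-5\right) 25\right)^{2} = \left(-125\right)^{2} = 15625$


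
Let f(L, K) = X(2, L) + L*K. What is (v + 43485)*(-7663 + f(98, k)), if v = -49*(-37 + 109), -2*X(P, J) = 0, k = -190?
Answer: -1050189831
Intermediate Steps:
X(P, J) = 0 (X(P, J) = -1/2*0 = 0)
f(L, K) = K*L (f(L, K) = 0 + L*K = 0 + K*L = K*L)
v = -3528 (v = -49*72 = -3528)
(v + 43485)*(-7663 + f(98, k)) = (-3528 + 43485)*(-7663 - 190*98) = 39957*(-7663 - 18620) = 39957*(-26283) = -1050189831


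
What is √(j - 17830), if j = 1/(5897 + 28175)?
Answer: I*√5174717019162/17036 ≈ 133.53*I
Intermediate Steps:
j = 1/34072 ≈ 2.9350e-5
√(j - 17830) = √(1/34072 - 17830) = √(-607503759/34072) = I*√5174717019162/17036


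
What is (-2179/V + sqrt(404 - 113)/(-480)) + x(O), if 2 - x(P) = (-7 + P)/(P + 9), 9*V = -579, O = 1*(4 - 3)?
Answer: 35194/965 - sqrt(291)/480 ≈ 36.435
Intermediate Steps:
O = 1 (O = 1*1 = 1)
V = -193/3 (V = (1/9)*(-579) = -193/3 ≈ -64.333)
x(P) = 2 - (-7 + P)/(9 + P) (x(P) = 2 - (-7 + P)/(P + 9) = 2 - (-7 + P)/(9 + P))
(-2179/V + sqrt(404 - 113)/(-480)) + x(O) = (-2179/(-193/3) + sqrt(404 - 113)/(-480)) + (25 + 1)/(9 + 1) = (-2179*(-3/193) + sqrt(291)*(-1/480)) + 26/10 = (6537/193 - sqrt(291)/480) + (1/10)*26 = (6537/193 - sqrt(291)/480) + 13/5 = 35194/965 - sqrt(291)/480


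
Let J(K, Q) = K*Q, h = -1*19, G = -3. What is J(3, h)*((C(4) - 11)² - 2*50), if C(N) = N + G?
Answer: 0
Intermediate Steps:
h = -19
C(N) = -3 + N (C(N) = N - 3 = -3 + N)
J(3, h)*((C(4) - 11)² - 2*50) = (3*(-19))*(((-3 + 4) - 11)² - 2*50) = -57*((1 - 11)² - 100) = -57*((-10)² - 100) = -57*(100 - 100) = -57*0 = 0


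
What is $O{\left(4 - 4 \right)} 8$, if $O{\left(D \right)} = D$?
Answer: $0$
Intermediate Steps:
$O{\left(4 - 4 \right)} 8 = \left(4 - 4\right) 8 = 0 \cdot 8 = 0$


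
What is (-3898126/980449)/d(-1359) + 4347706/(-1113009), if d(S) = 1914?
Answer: -1360525684218275/348108290972079 ≈ -3.9083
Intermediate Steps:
(-3898126/980449)/d(-1359) + 4347706/(-1113009) = -3898126/980449/1914 + 4347706/(-1113009) = -3898126*1/980449*(1/1914) + 4347706*(-1/1113009) = -3898126/980449*1/1914 - 4347706/1113009 = -1949063/938289693 - 4347706/1113009 = -1360525684218275/348108290972079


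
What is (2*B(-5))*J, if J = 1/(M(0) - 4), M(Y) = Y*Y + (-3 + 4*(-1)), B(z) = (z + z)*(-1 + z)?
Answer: -120/11 ≈ -10.909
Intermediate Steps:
B(z) = 2*z*(-1 + z) (B(z) = (2*z)*(-1 + z) = 2*z*(-1 + z))
M(Y) = -7 + Y² (M(Y) = Y² + (-3 - 4) = Y² - 7 = -7 + Y²)
J = -1/11 (J = 1/((-7 + 0²) - 4) = 1/((-7 + 0) - 4) = 1/(-7 - 4) = 1/(-11) = -1/11 ≈ -0.090909)
(2*B(-5))*J = (2*(2*(-5)*(-1 - 5)))*(-1/11) = (2*(2*(-5)*(-6)))*(-1/11) = (2*60)*(-1/11) = 120*(-1/11) = -120/11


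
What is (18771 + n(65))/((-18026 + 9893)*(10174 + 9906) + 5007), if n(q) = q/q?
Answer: -18772/163305633 ≈ -0.00011495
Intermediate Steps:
n(q) = 1
(18771 + n(65))/((-18026 + 9893)*(10174 + 9906) + 5007) = (18771 + 1)/((-18026 + 9893)*(10174 + 9906) + 5007) = 18772/(-8133*20080 + 5007) = 18772/(-163310640 + 5007) = 18772/(-163305633) = 18772*(-1/163305633) = -18772/163305633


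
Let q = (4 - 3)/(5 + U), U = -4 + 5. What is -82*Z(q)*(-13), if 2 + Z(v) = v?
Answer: -5863/3 ≈ -1954.3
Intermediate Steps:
U = 1
q = 1/6 (q = (4 - 3)/(5 + 1) = 1/6 ≈ 0.16667)
Z(v) = -2 + v
-82*Z(q)*(-13) = -82*(-2 + 1/6)*(-13) = -82*(-11/6)*(-13) = (451/3)*(-13) = -5863/3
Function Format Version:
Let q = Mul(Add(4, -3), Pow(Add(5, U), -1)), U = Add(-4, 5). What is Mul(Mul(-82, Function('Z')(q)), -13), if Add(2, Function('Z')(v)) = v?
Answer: Rational(-5863, 3) ≈ -1954.3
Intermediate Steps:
U = 1
q = Rational(1, 6) (q = Mul(Add(4, -3), Pow(Add(5, 1), -1)) = Mul(1, Pow(6, -1)) = Mul(1, Rational(1, 6)) = Rational(1, 6) ≈ 0.16667)
Function('Z')(v) = Add(-2, v)
Mul(Mul(-82, Function('Z')(q)), -13) = Mul(Mul(-82, Add(-2, Rational(1, 6))), -13) = Mul(Mul(-82, Rational(-11, 6)), -13) = Mul(Rational(451, 3), -13) = Rational(-5863, 3)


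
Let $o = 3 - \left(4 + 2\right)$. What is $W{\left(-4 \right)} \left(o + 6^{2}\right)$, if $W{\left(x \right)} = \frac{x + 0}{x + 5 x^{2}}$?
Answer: $- \frac{33}{19} \approx -1.7368$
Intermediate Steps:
$W{\left(x \right)} = \frac{x}{x + 5 x^{2}}$
$o = -3$ ($o = 3 - 6 = -3$)
$W{\left(-4 \right)} \left(o + 6^{2}\right) = \frac{-3 + 6^{2}}{1 + 5 \left(-4\right)} = \frac{-3 + 36}{1 - 20} = \frac{1}{-19} \cdot 33 = \left(- \frac{1}{19}\right) 33 = - \frac{33}{19}$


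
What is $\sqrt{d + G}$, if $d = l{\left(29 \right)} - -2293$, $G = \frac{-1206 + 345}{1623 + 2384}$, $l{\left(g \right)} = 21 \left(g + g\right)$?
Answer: $\frac{2 \sqrt{14092334503}}{4007} \approx 59.252$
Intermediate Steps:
$l{\left(g \right)} = 42 g$ ($l{\left(g \right)} = 21 \cdot 2 g = 42 g$)
$G = - \frac{861}{4007} \approx -0.21487$
$d = 3511$ ($d = 42 \cdot 29 - -2293 = 1218 + 2293 = 3511$)
$\sqrt{d + G} = \sqrt{3511 - \frac{861}{4007}} = \sqrt{\frac{14067716}{4007}} = \frac{2 \sqrt{14092334503}}{4007}$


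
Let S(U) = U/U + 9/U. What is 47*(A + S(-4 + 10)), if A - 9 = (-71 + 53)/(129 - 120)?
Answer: 893/2 ≈ 446.50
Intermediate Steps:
S(U) = 1 + 9/U
A = 7 (A = 9 + (-71 + 53)/(129 - 120) = 9 - 18/9 = 9 - 18*⅑ = 9 - 2 = 7)
47*(A + S(-4 + 10)) = 47*(7 + (9 + (-4 + 10))/(-4 + 10)) = 47*(7 + (9 + 6)/6) = 47*(7 + (⅙)*15) = 47*(7 + 5/2) = 47*(19/2) = 893/2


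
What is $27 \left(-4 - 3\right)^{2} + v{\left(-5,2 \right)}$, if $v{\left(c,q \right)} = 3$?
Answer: $1326$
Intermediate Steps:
$27 \left(-4 - 3\right)^{2} + v{\left(-5,2 \right)} = 27 \left(-4 - 3\right)^{2} + 3 = 27 \left(-7\right)^{2} + 3 = 27 \cdot 49 + 3 = 1323 + 3 = 1326$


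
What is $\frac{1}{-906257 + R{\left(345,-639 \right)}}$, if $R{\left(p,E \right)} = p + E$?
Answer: $- \frac{1}{906551} \approx -1.1031 \cdot 10^{-6}$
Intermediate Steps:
$R{\left(p,E \right)} = E + p$
$\frac{1}{-906257 + R{\left(345,-639 \right)}} = \frac{1}{-906257 + \left(-639 + 345\right)} = \frac{1}{-906257 - 294} = \frac{1}{-906551} = - \frac{1}{906551}$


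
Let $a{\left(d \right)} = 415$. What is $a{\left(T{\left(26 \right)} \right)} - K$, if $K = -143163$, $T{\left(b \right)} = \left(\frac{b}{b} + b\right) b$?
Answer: $143578$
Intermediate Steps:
$T{\left(b \right)} = b \left(1 + b\right)$ ($T{\left(b \right)} = \left(1 + b\right) b = b \left(1 + b\right)$)
$a{\left(T{\left(26 \right)} \right)} - K = 415 - -143163 = 415 + 143163 = 143578$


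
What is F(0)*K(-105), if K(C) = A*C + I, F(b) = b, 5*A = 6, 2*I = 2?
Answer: 0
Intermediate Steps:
I = 1 (I = (½)*2 = 1)
A = 6/5 (A = (⅕)*6 = 6/5 ≈ 1.2000)
K(C) = 1 + 6*C/5 (K(C) = 6*C/5 + 1 = 1 + 6*C/5)
F(0)*K(-105) = 0*(1 + (6/5)*(-105)) = 0*(1 - 126) = 0*(-125) = 0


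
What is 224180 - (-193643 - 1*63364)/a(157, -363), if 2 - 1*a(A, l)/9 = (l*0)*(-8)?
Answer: 1430749/6 ≈ 2.3846e+5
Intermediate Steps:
a(A, l) = 18 (a(A, l) = 18 - 9*l*0*(-8) = 18 - 0*(-8) = 18 - 9*0 = 18 + 0 = 18)
224180 - (-193643 - 1*63364)/a(157, -363) = 224180 - (-193643 - 1*63364)/18 = 224180 - (-193643 - 63364)/18 = 224180 - (-257007)/18 = 224180 - 1*(-85669/6) = 224180 + 85669/6 = 1430749/6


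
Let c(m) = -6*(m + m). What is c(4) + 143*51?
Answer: 7245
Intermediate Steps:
c(m) = -12*m
c(4) + 143*51 = -12*4 + 143*51 = -48 + 7293 = 7245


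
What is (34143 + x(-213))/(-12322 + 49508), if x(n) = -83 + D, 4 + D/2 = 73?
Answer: 17099/18593 ≈ 0.91965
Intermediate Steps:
D = 138 (D = -8 + 2*73 = -8 + 146 = 138)
x(n) = 55 (x(n) = -83 + 138 = 55)
(34143 + x(-213))/(-12322 + 49508) = (34143 + 55)/(-12322 + 49508) = 34198/37186 = 34198*(1/37186) = 17099/18593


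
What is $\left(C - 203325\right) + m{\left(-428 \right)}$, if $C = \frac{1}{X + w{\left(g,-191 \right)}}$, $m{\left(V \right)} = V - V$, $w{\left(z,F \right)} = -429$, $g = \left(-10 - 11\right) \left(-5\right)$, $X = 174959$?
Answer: $- \frac{35486312249}{174530} \approx -2.0333 \cdot 10^{5}$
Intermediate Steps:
$g = 105$ ($g = \left(-21\right) \left(-5\right) = 105$)
$m{\left(V \right)} = 0$
$C = \frac{1}{174530}$ ($C = \frac{1}{174959 - 429} = \frac{1}{174530} \approx 5.7297 \cdot 10^{-6}$)
$\left(C - 203325\right) + m{\left(-428 \right)} = \left(\frac{1}{174530} - 203325\right) + 0 = - \frac{35486312249}{174530} + 0 = - \frac{35486312249}{174530}$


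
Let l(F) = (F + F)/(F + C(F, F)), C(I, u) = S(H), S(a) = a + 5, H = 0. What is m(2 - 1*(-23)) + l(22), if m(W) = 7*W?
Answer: 4769/27 ≈ 176.63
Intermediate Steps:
S(a) = 5 + a
C(I, u) = 5 (C(I, u) = 5 + 0 = 5)
l(F) = 2*F/(5 + F) (l(F) = (F + F)/(F + 5) = (2*F)/(5 + F) = 2*F/(5 + F))
m(2 - 1*(-23)) + l(22) = 7*(2 - 1*(-23)) + 2*22/(5 + 22) = 7*(2 + 23) + 2*22/27 = 7*25 + 2*22*(1/27) = 175 + 44/27 = 4769/27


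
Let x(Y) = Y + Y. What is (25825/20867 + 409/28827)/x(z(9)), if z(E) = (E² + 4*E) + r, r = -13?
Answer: 376495939/62559432936 ≈ 0.0060182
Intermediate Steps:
z(E) = -13 + E² + 4*E (z(E) = (E² + 4*E) - 13 = -13 + E² + 4*E)
x(Y) = 2*Y
(25825/20867 + 409/28827)/x(z(9)) = (25825/20867 + 409/28827)/((2*(-13 + 9² + 4*9))) = (25825*(1/20867) + 409*(1/28827))/((2*(-13 + 81 + 36))) = (25825/20867 + 409/28827)/((2*104)) = (752991878/601533009)/208 = (752991878/601533009)*(1/208) = 376495939/62559432936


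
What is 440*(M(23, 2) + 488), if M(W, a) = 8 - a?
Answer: 217360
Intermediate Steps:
440*(M(23, 2) + 488) = 440*((8 - 1*2) + 488) = 440*((8 - 2) + 488) = 440*(6 + 488) = 440*494 = 217360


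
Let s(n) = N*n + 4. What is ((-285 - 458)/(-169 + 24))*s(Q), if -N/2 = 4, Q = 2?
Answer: -8916/145 ≈ -61.490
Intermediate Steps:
N = -8 (N = -2*4 = -8)
s(n) = 4 - 8*n (s(n) = -8*n + 4 = 4 - 8*n)
((-285 - 458)/(-169 + 24))*s(Q) = ((-285 - 458)/(-169 + 24))*(4 - 8*2) = (-743/(-145))*(4 - 16) = -743*(-1/145)*(-12) = (743/145)*(-12) = -8916/145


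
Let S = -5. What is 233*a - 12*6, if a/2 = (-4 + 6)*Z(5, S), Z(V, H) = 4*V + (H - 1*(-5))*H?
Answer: 18568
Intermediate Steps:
Z(V, H) = 4*V + H*(5 + H) (Z(V, H) = 4*V + (H + 5)*H = 4*V + (5 + H)*H = 4*V + H*(5 + H))
a = 80 (a = 2*((-4 + 6)*((-5)² + 4*5 + 5*(-5))) = 2*(2*(25 + 20 - 25)) = 2*(2*20) = 2*40 = 80)
233*a - 12*6 = 233*80 - 12*6 = 18640 - 72 = 18568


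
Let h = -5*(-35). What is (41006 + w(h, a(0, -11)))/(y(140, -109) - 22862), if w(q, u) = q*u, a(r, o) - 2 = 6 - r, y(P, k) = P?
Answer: -3029/1623 ≈ -1.8663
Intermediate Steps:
h = 175
a(r, o) = 8 - r (a(r, o) = 2 + (6 - r) = 8 - r)
(41006 + w(h, a(0, -11)))/(y(140, -109) - 22862) = (41006 + 175*(8 - 1*0))/(140 - 22862) = (41006 + 175*(8 + 0))/(-22722) = (41006 + 175*8)*(-1/22722) = (41006 + 1400)*(-1/22722) = 42406*(-1/22722) = -3029/1623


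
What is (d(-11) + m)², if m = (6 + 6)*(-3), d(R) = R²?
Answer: 7225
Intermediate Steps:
m = -36 (m = 12*(-3) = -36)
(d(-11) + m)² = ((-11)² - 36)² = (121 - 36)² = 85² = 7225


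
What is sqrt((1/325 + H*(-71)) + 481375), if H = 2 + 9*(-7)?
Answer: sqrt(2052107863)/65 ≈ 696.93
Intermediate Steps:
H = -61 (H = 2 - 63 = -61)
sqrt((1/325 + H*(-71)) + 481375) = sqrt((1/325 - 61*(-71)) + 481375) = sqrt((1/325 + 4331) + 481375) = sqrt(1407576/325 + 481375) = sqrt(157854451/325) = sqrt(2052107863)/65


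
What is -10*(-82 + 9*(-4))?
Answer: 1180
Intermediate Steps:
-10*(-82 + 9*(-4)) = -10*(-82 - 36) = -10*(-118) = 1180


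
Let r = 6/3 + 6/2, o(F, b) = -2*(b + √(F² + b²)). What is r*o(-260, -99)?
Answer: 990 - 10*√77401 ≈ -1792.1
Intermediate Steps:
o(F, b) = -2*b - 2*√(F² + b²)
r = 5 (r = 6*(⅓) + 6*(½) = 2 + 3 = 5)
r*o(-260, -99) = 5*(-2*(-99) - 2*√((-260)² + (-99)²)) = 5*(198 - 2*√(67600 + 9801)) = 5*(198 - 2*√77401) = 990 - 10*√77401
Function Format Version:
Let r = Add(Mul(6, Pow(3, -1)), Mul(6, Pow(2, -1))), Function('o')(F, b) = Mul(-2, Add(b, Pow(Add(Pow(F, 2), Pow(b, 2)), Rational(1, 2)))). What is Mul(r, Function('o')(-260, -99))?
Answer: Add(990, Mul(-10, Pow(77401, Rational(1, 2)))) ≈ -1792.1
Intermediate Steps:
Function('o')(F, b) = Add(Mul(-2, b), Mul(-2, Pow(Add(Pow(F, 2), Pow(b, 2)), Rational(1, 2))))
r = 5 (r = Add(Mul(6, Rational(1, 3)), Mul(6, Rational(1, 2))) = Add(2, 3) = 5)
Mul(r, Function('o')(-260, -99)) = Mul(5, Add(Mul(-2, -99), Mul(-2, Pow(Add(Pow(-260, 2), Pow(-99, 2)), Rational(1, 2))))) = Mul(5, Add(198, Mul(-2, Pow(Add(67600, 9801), Rational(1, 2))))) = Mul(5, Add(198, Mul(-2, Pow(77401, Rational(1, 2))))) = Add(990, Mul(-10, Pow(77401, Rational(1, 2))))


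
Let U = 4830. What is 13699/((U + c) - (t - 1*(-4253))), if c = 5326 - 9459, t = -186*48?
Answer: 13699/5372 ≈ 2.5501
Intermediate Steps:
t = -8928
c = -4133
13699/((U + c) - (t - 1*(-4253))) = 13699/((4830 - 4133) - (-8928 - 1*(-4253))) = 13699/(697 - (-8928 + 4253)) = 13699/(697 - 1*(-4675)) = 13699/(697 + 4675) = 13699/5372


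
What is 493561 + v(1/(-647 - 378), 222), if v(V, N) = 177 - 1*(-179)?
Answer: 493917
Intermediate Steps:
v(V, N) = 356 (v(V, N) = 177 + 179 = 356)
493561 + v(1/(-647 - 378), 222) = 493561 + 356 = 493917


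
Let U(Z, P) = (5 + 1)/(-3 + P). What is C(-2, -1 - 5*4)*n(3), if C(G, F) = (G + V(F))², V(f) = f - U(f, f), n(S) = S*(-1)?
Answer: -24843/16 ≈ -1552.7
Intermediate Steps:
n(S) = -S
U(Z, P) = 6/(-3 + P)
V(f) = f - 6/(-3 + f)
C(G, F) = (G + (-6 + F*(-3 + F))/(-3 + F))²
C(-2, -1 - 5*4)*n(3) = ((-6 + (-3 + (-1 - 5*4))*((-1 - 5*4) - 2))²/(-3 + (-1 - 5*4))²)*(-1*3) = ((-6 + (-3 + (-1 - 20))*((-1 - 20) - 2))²/(-3 + (-1 - 20))²)*(-3) = ((-6 + (-3 - 21)*(-21 - 2))²/(-3 - 21)²)*(-3) = ((-6 - 24*(-23))²/(-24)²)*(-3) = ((-6 + 552)²*(1/576))*(-3) = (546²*(1/576))*(-3) = (298116*(1/576))*(-3) = (8281/16)*(-3) = -24843/16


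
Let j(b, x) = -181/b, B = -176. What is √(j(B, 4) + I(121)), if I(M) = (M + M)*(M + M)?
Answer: √113381895/44 ≈ 242.00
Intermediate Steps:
I(M) = 4*M² (I(M) = (2*M)*(2*M) = 4*M²)
√(j(B, 4) + I(121)) = √(-181/(-176) + 4*121²) = √(-181*(-1/176) + 4*14641) = √(181/176 + 58564) = √(10307445/176) = √113381895/44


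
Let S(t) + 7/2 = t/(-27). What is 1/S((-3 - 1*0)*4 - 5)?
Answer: -54/155 ≈ -0.34839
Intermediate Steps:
S(t) = -7/2 - t/27 (S(t) = -7/2 + t/(-27) = -7/2 + t*(-1/27) = -7/2 - t/27)
1/S((-3 - 1*0)*4 - 5) = 1/(-7/2 - ((-3 - 1*0)*4 - 5)/27) = 1/(-7/2 - ((-3 + 0)*4 - 5)/27) = 1/(-7/2 - (-3*4 - 5)/27) = 1/(-7/2 - (-12 - 5)/27) = 1/(-7/2 - 1/27*(-17)) = 1/(-7/2 + 17/27) = 1/(-155/54) = -54/155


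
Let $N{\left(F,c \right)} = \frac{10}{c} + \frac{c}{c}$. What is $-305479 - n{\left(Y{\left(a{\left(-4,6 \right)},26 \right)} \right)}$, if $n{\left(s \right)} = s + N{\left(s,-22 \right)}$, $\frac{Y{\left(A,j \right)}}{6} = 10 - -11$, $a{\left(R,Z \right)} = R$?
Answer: $- \frac{3361661}{11} \approx -3.0561 \cdot 10^{5}$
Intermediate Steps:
$Y{\left(A,j \right)} = 126$ ($Y{\left(A,j \right)} = 6 \left(10 - -11\right) = 6 \left(10 + 11\right) = 6 \cdot 21 = 126$)
$N{\left(F,c \right)} = 1 + \frac{10}{c}$ ($N{\left(F,c \right)} = \frac{10}{c} + 1 = 1 + \frac{10}{c}$)
$n{\left(s \right)} = \frac{6}{11} + s$ ($n{\left(s \right)} = s + \frac{10 - 22}{-22} = s - - \frac{6}{11} = s + \frac{6}{11} = \frac{6}{11} + s$)
$-305479 - n{\left(Y{\left(a{\left(-4,6 \right)},26 \right)} \right)} = -305479 - \left(\frac{6}{11} + 126\right) = -305479 - \frac{1392}{11} = - \frac{3361661}{11}$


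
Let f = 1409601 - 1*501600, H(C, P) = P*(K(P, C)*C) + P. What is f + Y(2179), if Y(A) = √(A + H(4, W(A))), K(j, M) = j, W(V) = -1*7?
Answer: 908001 + 8*√37 ≈ 9.0805e+5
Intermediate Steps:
W(V) = -7
H(C, P) = P + C*P² (H(C, P) = P*(P*C) + P = P*(C*P) + P = C*P² + P = P + C*P²)
f = 908001 (f = 1409601 - 501600 = 908001)
Y(A) = √(189 + A) (Y(A) = √(A - 7*(1 + 4*(-7))) = √(A - 7*(1 - 28)) = √(A - 7*(-27)) = √(A + 189) = √(189 + A))
f + Y(2179) = 908001 + √(189 + 2179) = 908001 + √2368 = 908001 + 8*√37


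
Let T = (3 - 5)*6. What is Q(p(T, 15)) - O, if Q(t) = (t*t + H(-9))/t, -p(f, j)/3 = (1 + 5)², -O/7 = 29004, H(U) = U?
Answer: 2435041/12 ≈ 2.0292e+5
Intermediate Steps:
O = -203028 (O = -7*29004 = -203028)
T = -12 (T = -2*6 = -12)
p(f, j) = -108 (p(f, j) = -3*(1 + 5)² = -3*6² = -3*36 = -108)
Q(t) = (-9 + t²)/t (Q(t) = (t*t - 9)/t = (t² - 9)/t = (-9 + t²)/t)
Q(p(T, 15)) - O = (-108 - 9/(-108)) - 1*(-203028) = (-108 - 9*(-1/108)) + 203028 = (-108 + 1/12) + 203028 = -1295/12 + 203028 = 2435041/12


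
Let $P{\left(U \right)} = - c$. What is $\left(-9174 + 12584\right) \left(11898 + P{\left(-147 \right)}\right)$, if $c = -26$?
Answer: $40660840$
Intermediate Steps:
$P{\left(U \right)} = 26$ ($P{\left(U \right)} = \left(-1\right) \left(-26\right) = 26$)
$\left(-9174 + 12584\right) \left(11898 + P{\left(-147 \right)}\right) = \left(-9174 + 12584\right) \left(11898 + 26\right) = 3410 \cdot 11924 = 40660840$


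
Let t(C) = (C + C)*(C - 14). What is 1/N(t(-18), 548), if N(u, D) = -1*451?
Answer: -1/451 ≈ -0.0022173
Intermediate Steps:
t(C) = 2*C*(-14 + C) (t(C) = (2*C)*(-14 + C) = 2*C*(-14 + C))
N(u, D) = -451
1/N(t(-18), 548) = 1/(-451) = -1/451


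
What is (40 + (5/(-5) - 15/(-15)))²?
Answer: 1600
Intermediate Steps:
(40 + (5/(-5) - 15/(-15)))² = (40 + (5*(-⅕) - 15*(-1/15)))² = (40 + (-1 + 1))² = (40 + 0)² = 40² = 1600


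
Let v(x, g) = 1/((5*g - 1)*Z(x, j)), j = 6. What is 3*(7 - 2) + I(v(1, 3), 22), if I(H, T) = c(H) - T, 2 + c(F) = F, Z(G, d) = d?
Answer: -755/84 ≈ -8.9881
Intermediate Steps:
c(F) = -2 + F
v(x, g) = 1/(-6 + 30*g) (v(x, g) = 1/((5*g - 1)*6) = 1/((-1 + 5*g)*6) = 1/(-6 + 30*g))
I(H, T) = -2 + H - T (I(H, T) = (-2 + H) - T = -2 + H - T)
3*(7 - 2) + I(v(1, 3), 22) = 3*(7 - 2) + (-2 + 1/(6*(-1 + 5*3)) - 1*22) = 3*5 + (-2 + 1/(6*(-1 + 15)) - 22) = 15 + (-2 + (⅙)/14 - 22) = 15 + (-2 + (⅙)*(1/14) - 22) = 15 + (-2 + 1/84 - 22) = 15 - 2015/84 = -755/84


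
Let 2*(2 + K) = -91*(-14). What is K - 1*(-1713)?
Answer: 2348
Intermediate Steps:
K = 635 (K = -2 + (-91*(-14))/2 = -2 + (½)*1274 = -2 + 637 = 635)
K - 1*(-1713) = 635 - 1*(-1713) = 635 + 1713 = 2348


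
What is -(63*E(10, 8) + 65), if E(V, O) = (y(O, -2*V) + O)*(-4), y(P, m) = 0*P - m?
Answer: 6991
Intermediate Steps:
y(P, m) = -m (y(P, m) = 0 - m = -m)
E(V, O) = -8*V - 4*O (E(V, O) = (-(-2)*V + O)*(-4) = (2*V + O)*(-4) = (O + 2*V)*(-4) = -8*V - 4*O)
-(63*E(10, 8) + 65) = -(63*(-8*10 - 4*8) + 65) = -(63*(-80 - 32) + 65) = -(63*(-112) + 65) = -(-7056 + 65) = -1*(-6991) = 6991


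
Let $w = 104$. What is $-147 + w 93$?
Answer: $9525$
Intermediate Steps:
$-147 + w 93 = -147 + 104 \cdot 93 = -147 + 9672 = 9525$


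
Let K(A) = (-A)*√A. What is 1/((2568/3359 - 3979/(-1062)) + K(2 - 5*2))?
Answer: 57406730769666/6774343027971097 - 203605274217024*I*√2/6774343027971097 ≈ 0.0084741 - 0.042505*I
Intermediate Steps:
K(A) = -A^(3/2)
1/((2568/3359 - 3979/(-1062)) + K(2 - 5*2)) = 1/((2568/3359 - 3979/(-1062)) - (2 - 5*2)^(3/2)) = 1/((2568*(1/3359) - 3979*(-1/1062)) - (2 - 10)^(3/2)) = 1/((2568/3359 + 3979/1062) - (-8)^(3/2)) = 1/(16092677/3567258 - (-16)*I*√2) = 1/(16092677/3567258 + 16*I*√2)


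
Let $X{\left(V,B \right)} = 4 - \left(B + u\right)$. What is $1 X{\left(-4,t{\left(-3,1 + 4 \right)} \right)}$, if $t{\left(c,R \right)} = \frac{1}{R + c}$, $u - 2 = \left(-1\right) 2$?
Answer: $\frac{7}{2} \approx 3.5$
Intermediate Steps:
$u = 0$ ($u = 2 - 2 = 0$)
$X{\left(V,B \right)} = 4 - B$ ($X{\left(V,B \right)} = 4 - \left(B + 0\right) = 4 - B$)
$1 X{\left(-4,t{\left(-3,1 + 4 \right)} \right)} = 1 \left(4 - \frac{1}{\left(1 + 4\right) - 3}\right) = 1 \left(4 - \frac{1}{5 - 3}\right) = 1 \left(4 - \frac{1}{2}\right) = 1 \cdot \frac{7}{2} = \frac{7}{2}$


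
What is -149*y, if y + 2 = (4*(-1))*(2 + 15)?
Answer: 10430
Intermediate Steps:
y = -70 (y = -2 + (4*(-1))*(2 + 15) = -2 - 4*17 = -2 - 68 = -70)
-149*y = -149*(-70) = 10430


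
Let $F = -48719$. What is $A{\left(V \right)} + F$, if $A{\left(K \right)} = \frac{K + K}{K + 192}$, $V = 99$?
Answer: $- \frac{4725677}{97} \approx -48718.0$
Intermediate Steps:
$A{\left(K \right)} = \frac{2 K}{192 + K}$
$A{\left(V \right)} + F = 2 \cdot 99 \frac{1}{192 + 99} - 48719 = 2 \cdot 99 \cdot \frac{1}{291} - 48719 = \frac{66}{97} - 48719 = - \frac{4725677}{97}$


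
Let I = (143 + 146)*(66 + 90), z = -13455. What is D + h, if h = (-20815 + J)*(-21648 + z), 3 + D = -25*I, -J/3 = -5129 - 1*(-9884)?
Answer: 1230286137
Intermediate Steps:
I = 45084 (I = 289*156 = 45084)
J = -14265 (J = -3*(-5129 - 1*(-9884)) = -3*(-5129 + 9884) = -3*4755 = -14265)
D = -1127103 (D = -3 - 25*45084 = -3 - 1127100 = -1127103)
h = 1231413240 (h = (-20815 - 14265)*(-21648 - 13455) = -35080*(-35103) = 1231413240)
D + h = -1127103 + 1231413240 = 1230286137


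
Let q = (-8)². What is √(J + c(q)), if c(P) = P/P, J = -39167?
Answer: I*√39166 ≈ 197.9*I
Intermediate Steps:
q = 64
c(P) = 1
√(J + c(q)) = √(-39167 + 1) = √(-39166) = I*√39166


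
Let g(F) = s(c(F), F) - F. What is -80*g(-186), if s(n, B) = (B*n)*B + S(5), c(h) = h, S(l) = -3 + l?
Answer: 514773440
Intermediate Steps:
s(n, B) = 2 + n*B² (s(n, B) = (B*n)*B + (-3 + 5) = n*B² + 2 = 2 + n*B²)
g(F) = 2 + F³ - F (g(F) = (2 + F*F²) - F = (2 + F³) - F = 2 + F³ - F)
-80*g(-186) = -80*(2 + (-186)³ - 1*(-186)) = -80*(2 - 6434856 + 186) = -80*(-6434668) = 514773440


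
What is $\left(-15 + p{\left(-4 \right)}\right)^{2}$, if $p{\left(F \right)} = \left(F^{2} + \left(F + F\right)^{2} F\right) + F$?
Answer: $67081$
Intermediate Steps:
$p{\left(F \right)} = F + F^{2} + 4 F^{3}$ ($p{\left(F \right)} = \left(F^{2} + \left(2 F\right)^{2} F\right) + F = \left(F^{2} + 4 F^{2} F\right) + F = \left(F^{2} + 4 F^{3}\right) + F = F + F^{2} + 4 F^{3}$)
$\left(-15 + p{\left(-4 \right)}\right)^{2} = \left(-15 - 4 \left(1 - 4 + 4 \left(-4\right)^{2}\right)\right)^{2} = \left(-15 - 4 \left(1 - 4 + 4 \cdot 16\right)\right)^{2} = \left(-15 - 4 \left(1 - 4 + 64\right)\right)^{2} = \left(-15 - 244\right)^{2} = \left(-259\right)^{2} = 67081$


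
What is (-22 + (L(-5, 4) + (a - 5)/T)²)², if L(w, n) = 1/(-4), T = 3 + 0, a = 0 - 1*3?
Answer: 3775249/20736 ≈ 182.06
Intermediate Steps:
a = -3 (a = 0 - 3 = -3)
T = 3
L(w, n) = -¼
(-22 + (L(-5, 4) + (a - 5)/T)²)² = (-22 + (-¼ + (-3 - 5)/3)²)² = (-22 + (-¼ - 8*⅓)²)² = (-22 + (-¼ - 8/3)²)² = (-22 + (-35/12)²)² = (-22 + 1225/144)² = (-1943/144)² = 3775249/20736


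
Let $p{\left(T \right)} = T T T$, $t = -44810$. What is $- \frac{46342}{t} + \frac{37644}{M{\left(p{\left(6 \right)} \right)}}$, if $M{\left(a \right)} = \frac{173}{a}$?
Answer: $\frac{182181393703}{3876065} \approx 47002.0$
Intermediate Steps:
$p{\left(T \right)} = T^{3}$ ($p{\left(T \right)} = T^{2} T = T^{3}$)
$- \frac{46342}{t} + \frac{37644}{M{\left(p{\left(6 \right)} \right)}} = - \frac{46342}{-44810} + \frac{37644}{173 \frac{1}{6^{3}}} = \left(-46342\right) \left(- \frac{1}{44810}\right) + \frac{37644}{173 \cdot \frac{1}{216}} = \frac{23171}{22405} + \frac{37644}{173 \cdot \frac{1}{216}} = \frac{23171}{22405} + \frac{37644}{\frac{173}{216}} = \frac{23171}{22405} + 37644 \cdot \frac{216}{173} = \frac{23171}{22405} + \frac{8131104}{173} = \frac{182181393703}{3876065}$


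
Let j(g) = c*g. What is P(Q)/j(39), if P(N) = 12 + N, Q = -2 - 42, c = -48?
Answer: 2/117 ≈ 0.017094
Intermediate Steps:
Q = -44
j(g) = -48*g
P(Q)/j(39) = (12 - 44)/((-48*39)) = -32/(-1872) = -32*(-1/1872) = 2/117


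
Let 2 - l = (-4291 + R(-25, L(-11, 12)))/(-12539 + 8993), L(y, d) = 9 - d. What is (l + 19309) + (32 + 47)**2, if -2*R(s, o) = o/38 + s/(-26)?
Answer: 11189482919/437931 ≈ 25551.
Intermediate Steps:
R(s, o) = -o/76 + s/52 (R(s, o) = -(o/38 + s/(-26))/2 = -(o*(1/38) + s*(-1/26))/2 = -(o/38 - s/26)/2 = -(-s/26 + o/38)/2 = -o/76 + s/52)
l = 345869/437931 (l = 2 - (-4291 + (-(9 - 1*12)/76 + (1/52)*(-25)))/(-12539 + 8993) = 2 - (-4291 + (-(9 - 12)/76 - 25/52))/(-3546) = 2 - (-4291 + (-1/76*(-3) - 25/52))*(-1)/3546 = 2 - (-4291 + (3/76 - 25/52))*(-1)/3546 = 2 - (-4291 - 109/247)*(-1)/3546 = 2 - (-1059986)*(-1)/(247*3546) = 2 - 1*529993/437931 = 2 - 529993/437931 = 345869/437931 ≈ 0.78978)
(l + 19309) + (32 + 47)**2 = (345869/437931 + 19309) + (32 + 47)**2 = 8456355548/437931 + 79**2 = 8456355548/437931 + 6241 = 11189482919/437931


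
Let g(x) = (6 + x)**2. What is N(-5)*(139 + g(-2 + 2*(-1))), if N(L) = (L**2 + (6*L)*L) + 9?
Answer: 26312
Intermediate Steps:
N(L) = 9 + 7*L**2 (N(L) = (L**2 + 6*L**2) + 9 = 7*L**2 + 9 = 9 + 7*L**2)
N(-5)*(139 + g(-2 + 2*(-1))) = (9 + 7*(-5)**2)*(139 + (6 + (-2 + 2*(-1)))**2) = (9 + 7*25)*(139 + (6 + (-2 - 2))**2) = (9 + 175)*(139 + (6 - 4)**2) = 184*(139 + 2**2) = 184*(139 + 4) = 184*143 = 26312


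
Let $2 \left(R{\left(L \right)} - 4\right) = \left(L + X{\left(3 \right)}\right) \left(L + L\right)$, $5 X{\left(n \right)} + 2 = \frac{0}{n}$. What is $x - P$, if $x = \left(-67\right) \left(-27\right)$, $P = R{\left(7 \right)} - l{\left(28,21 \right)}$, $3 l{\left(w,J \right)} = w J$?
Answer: $\frac{9774}{5} \approx 1954.8$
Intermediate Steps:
$X{\left(n \right)} = - \frac{2}{5}$ ($X{\left(n \right)} = - \frac{2}{5} + \frac{0 \frac{1}{n}}{5} = - \frac{2}{5} + \frac{1}{5} \cdot 0 = - \frac{2}{5} + 0 = - \frac{2}{5}$)
$l{\left(w,J \right)} = \frac{J w}{3}$ ($l{\left(w,J \right)} = \frac{w J}{3} = \frac{J w}{3}$)
$R{\left(L \right)} = 4 + L \left(- \frac{2}{5} + L\right)$ ($R{\left(L \right)} = 4 + \frac{\left(L - \frac{2}{5}\right) \left(L + L\right)}{2} = 4 + \frac{\left(- \frac{2}{5} + L\right) 2 L}{2} = 4 + \frac{2 L \left(- \frac{2}{5} + L\right)}{2} = 4 + L \left(- \frac{2}{5} + L\right)$)
$P = - \frac{729}{5}$ ($P = \left(4 + 7^{2} - \frac{14}{5}\right) - \frac{1}{3} \cdot 21 \cdot 28 = \left(4 + 49 - \frac{14}{5}\right) - 196 = \frac{251}{5} - 196 = - \frac{729}{5} \approx -145.8$)
$x = 1809$
$x - P = 1809 - - \frac{729}{5} = 1809 + \frac{729}{5} = \frac{9774}{5}$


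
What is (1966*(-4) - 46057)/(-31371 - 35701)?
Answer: 53921/67072 ≈ 0.80393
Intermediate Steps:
(1966*(-4) - 46057)/(-31371 - 35701) = (-7864 - 46057)/(-67072) = -53921*(-1/67072) = 53921/67072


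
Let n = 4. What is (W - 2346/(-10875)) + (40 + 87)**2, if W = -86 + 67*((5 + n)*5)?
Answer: 69086032/3625 ≈ 19058.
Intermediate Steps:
W = 2929 (W = -86 + 67*((5 + 4)*5) = -86 + 67*(9*5) = -86 + 67*45 = -86 + 3015 = 2929)
(W - 2346/(-10875)) + (40 + 87)**2 = (2929 - 2346/(-10875)) + (40 + 87)**2 = (2929 - 2346*(-1/10875)) + 127**2 = (2929 + 782/3625) + 16129 = 10618407/3625 + 16129 = 69086032/3625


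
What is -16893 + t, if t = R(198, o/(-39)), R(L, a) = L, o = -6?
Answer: -16695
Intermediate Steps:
t = 198
-16893 + t = -16893 + 198 = -16695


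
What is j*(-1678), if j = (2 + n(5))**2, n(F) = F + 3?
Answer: -167800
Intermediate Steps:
n(F) = 3 + F
j = 100 (j = (2 + (3 + 5))**2 = (2 + 8)**2 = 10**2 = 100)
j*(-1678) = 100*(-1678) = -167800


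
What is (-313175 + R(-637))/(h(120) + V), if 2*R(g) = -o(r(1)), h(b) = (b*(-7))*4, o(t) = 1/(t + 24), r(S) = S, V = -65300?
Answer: 15658751/3433000 ≈ 4.5612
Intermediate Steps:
o(t) = 1/(24 + t)
h(b) = -28*b (h(b) = -7*b*4 = -28*b)
R(g) = -1/50 (R(g) = (-1/(24 + 1))/2 = (-1/25)/2 = (-1*1/25)/2 = (½)*(-1/25) = -1/50)
(-313175 + R(-637))/(h(120) + V) = (-313175 - 1/50)/(-28*120 - 65300) = -15658751/(50*(-3360 - 65300)) = -15658751/50/(-68660) = -15658751/50*(-1/68660) = 15658751/3433000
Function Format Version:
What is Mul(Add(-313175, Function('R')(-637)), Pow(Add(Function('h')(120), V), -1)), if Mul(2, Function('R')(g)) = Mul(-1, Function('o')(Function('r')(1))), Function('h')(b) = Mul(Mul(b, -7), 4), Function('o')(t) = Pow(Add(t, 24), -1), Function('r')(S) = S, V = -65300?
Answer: Rational(15658751, 3433000) ≈ 4.5612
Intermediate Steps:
Function('o')(t) = Pow(Add(24, t), -1)
Function('h')(b) = Mul(-28, b) (Function('h')(b) = Mul(Mul(-7, b), 4) = Mul(-28, b))
Function('R')(g) = Rational(-1, 50) (Function('R')(g) = Mul(Rational(1, 2), Mul(-1, Pow(Add(24, 1), -1))) = Mul(Rational(1, 2), Mul(-1, Pow(25, -1))) = Mul(Rational(1, 2), Mul(-1, Rational(1, 25))) = Mul(Rational(1, 2), Rational(-1, 25)) = Rational(-1, 50))
Mul(Add(-313175, Function('R')(-637)), Pow(Add(Function('h')(120), V), -1)) = Mul(Add(-313175, Rational(-1, 50)), Pow(Add(Mul(-28, 120), -65300), -1)) = Mul(Rational(-15658751, 50), Pow(Add(-3360, -65300), -1)) = Mul(Rational(-15658751, 50), Pow(-68660, -1)) = Mul(Rational(-15658751, 50), Rational(-1, 68660)) = Rational(15658751, 3433000)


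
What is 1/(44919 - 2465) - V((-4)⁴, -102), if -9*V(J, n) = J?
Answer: 10868233/382086 ≈ 28.444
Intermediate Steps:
V(J, n) = -J/9
1/(44919 - 2465) - V((-4)⁴, -102) = 1/(44919 - 2465) - (-1)*(-4)⁴/9 = 1/42454 - (-1)*256/9 = 1/42454 - 1*(-256/9) = 1/42454 + 256/9 = 10868233/382086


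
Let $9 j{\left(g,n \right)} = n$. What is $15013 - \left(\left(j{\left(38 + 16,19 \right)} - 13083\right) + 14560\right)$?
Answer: $\frac{121805}{9} \approx 13534.0$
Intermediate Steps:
$j{\left(g,n \right)} = \frac{n}{9}$
$15013 - \left(\left(j{\left(38 + 16,19 \right)} - 13083\right) + 14560\right) = 15013 - \left(\left(\frac{1}{9} \cdot 19 - 13083\right) + 14560\right) = 15013 - \left(\left(\frac{19}{9} - 13083\right) + 14560\right) = 15013 - \left(- \frac{117728}{9} + 14560\right) = 15013 - \frac{13312}{9} = \frac{121805}{9}$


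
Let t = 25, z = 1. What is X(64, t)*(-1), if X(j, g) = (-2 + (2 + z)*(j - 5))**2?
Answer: -30625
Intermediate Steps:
X(j, g) = (-17 + 3*j)**2 (X(j, g) = (-2 + (2 + 1)*(j - 5))**2 = (-2 + 3*(-5 + j))**2 = (-2 + (-15 + 3*j))**2 = (-17 + 3*j)**2)
X(64, t)*(-1) = (-17 + 3*64)**2*(-1) = (-17 + 192)**2*(-1) = 175**2*(-1) = 30625*(-1) = -30625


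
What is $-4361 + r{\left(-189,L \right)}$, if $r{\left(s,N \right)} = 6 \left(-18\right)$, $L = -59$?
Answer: $-4469$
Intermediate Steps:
$r{\left(s,N \right)} = -108$
$-4361 + r{\left(-189,L \right)} = -4361 - 108 = -4469$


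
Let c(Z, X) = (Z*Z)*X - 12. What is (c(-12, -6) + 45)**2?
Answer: 690561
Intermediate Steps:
c(Z, X) = -12 + X*Z**2 (c(Z, X) = Z**2*X - 12 = X*Z**2 - 12 = -12 + X*Z**2)
(c(-12, -6) + 45)**2 = ((-12 - 6*(-12)**2) + 45)**2 = ((-12 - 6*144) + 45)**2 = ((-12 - 864) + 45)**2 = (-876 + 45)**2 = (-831)**2 = 690561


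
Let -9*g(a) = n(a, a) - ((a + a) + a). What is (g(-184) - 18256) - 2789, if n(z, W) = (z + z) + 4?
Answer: -189593/9 ≈ -21066.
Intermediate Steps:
n(z, W) = 4 + 2*z (n(z, W) = 2*z + 4 = 4 + 2*z)
g(a) = -4/9 + a/9 (g(a) = -((4 + 2*a) - ((a + a) + a))/9 = -((4 + 2*a) - (2*a + a))/9 = -((4 + 2*a) - 3*a)/9 = -(4 - a)/9 = -4/9 + a/9)
(g(-184) - 18256) - 2789 = ((-4/9 + (1/9)*(-184)) - 18256) - 2789 = ((-4/9 - 184/9) - 18256) - 2789 = (-188/9 - 18256) - 2789 = -164492/9 - 2789 = -189593/9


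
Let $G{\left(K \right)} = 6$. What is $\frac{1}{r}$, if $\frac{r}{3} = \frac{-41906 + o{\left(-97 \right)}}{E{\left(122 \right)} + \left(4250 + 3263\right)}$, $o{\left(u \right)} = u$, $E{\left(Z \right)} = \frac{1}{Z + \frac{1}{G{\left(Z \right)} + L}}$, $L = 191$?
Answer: $- \frac{180575152}{3028626315} \approx -0.059623$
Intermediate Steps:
$E{\left(Z \right)} = \frac{1}{\frac{1}{197} + Z}$ ($E{\left(Z \right)} = \frac{1}{Z + \frac{1}{6 + 191}} = \frac{1}{Z + \frac{1}{197}} = \frac{1}{\frac{1}{197} + Z}$)
$r = - \frac{3028626315}{180575152}$ ($r = 3 \frac{-41906 - 97}{\frac{197}{1 + 197 \cdot 122} + \left(4250 + 3263\right)} = 3 \left(- \frac{42003}{\frac{197}{1 + 24034} + 7513}\right) = 3 \left(- \frac{42003}{\frac{197}{24035} + 7513}\right) = 3 \left(- \frac{42003}{\frac{180575152}{24035}}\right) = 3 \left(\left(-42003\right) \frac{24035}{180575152}\right) = 3 \left(- \frac{1009542105}{180575152}\right) = - \frac{3028626315}{180575152} \approx -16.772$)
$\frac{1}{r} = \frac{1}{- \frac{3028626315}{180575152}} = - \frac{180575152}{3028626315}$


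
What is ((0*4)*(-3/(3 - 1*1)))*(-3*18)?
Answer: 0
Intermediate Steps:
((0*4)*(-3/(3 - 1*1)))*(-3*18) = (0*(-3/(3 - 1)))*(-54) = (0*(-3/2))*(-54) = 0*(-54) = 0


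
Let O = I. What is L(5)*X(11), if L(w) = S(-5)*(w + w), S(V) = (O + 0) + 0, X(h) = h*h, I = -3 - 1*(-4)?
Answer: 1210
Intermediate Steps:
I = 1 (I = -3 + 4 = 1)
O = 1
X(h) = h²
S(V) = 1 (S(V) = (1 + 0) + 0 = 1 + 0 = 1)
L(w) = 2*w (L(w) = 1*(w + w) = 1*(2*w) = 2*w)
L(5)*X(11) = (2*5)*11² = 10*121 = 1210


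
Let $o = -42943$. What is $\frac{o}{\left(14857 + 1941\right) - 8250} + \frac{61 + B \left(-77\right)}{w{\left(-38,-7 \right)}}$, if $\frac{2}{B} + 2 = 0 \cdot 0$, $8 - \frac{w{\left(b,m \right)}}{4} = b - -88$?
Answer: $- \frac{87438}{14959} \approx -5.8452$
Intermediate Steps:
$w{\left(b,m \right)} = -320 - 4 b$ ($w{\left(b,m \right)} = 32 - 4 \left(b - -88\right) = 32 - 4 \left(b + 88\right) = 32 - 4 \left(88 + b\right) = 32 - \left(352 + 4 b\right) = -320 - 4 b$)
$B = -1$ ($B = \frac{2}{-2 + 0 \cdot 0} = \frac{2}{-2 + 0} = \frac{2}{-2} = 2 \left(- \frac{1}{2}\right) = -1$)
$\frac{o}{\left(14857 + 1941\right) - 8250} + \frac{61 + B \left(-77\right)}{w{\left(-38,-7 \right)}} = - \frac{42943}{\left(14857 + 1941\right) - 8250} + \frac{61 - -77}{-320 - -152} = - \frac{42943}{16798 - 8250} + \frac{61 + 77}{-320 + 152} = - \frac{42943}{8548} + \frac{138}{-168} = \left(-42943\right) \frac{1}{8548} + 138 \left(- \frac{1}{168}\right) = - \frac{42943}{8548} - \frac{23}{28} = - \frac{87438}{14959}$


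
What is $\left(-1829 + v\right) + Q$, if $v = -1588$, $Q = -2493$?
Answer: $-5910$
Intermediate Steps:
$\left(-1829 + v\right) + Q = \left(-1829 - 1588\right) - 2493 = -3417 - 2493 = -5910$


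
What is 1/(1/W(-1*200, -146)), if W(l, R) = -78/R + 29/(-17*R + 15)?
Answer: 99500/182281 ≈ 0.54586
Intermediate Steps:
W(l, R) = -78/R + 29/(15 - 17*R)
1/(1/W(-1*200, -146)) = 1/(1/(5*(234 - 271*(-146))/(-146*(-15 + 17*(-146))))) = 1/(1/(5*(-1/146)*(234 + 39566)/(-15 - 2482))) = 1/(1/(5*(-1/146)*39800/(-2497))) = 1/(1/(5*(-1/146)*(-1/2497)*39800)) = 1/(1/(99500/182281)) = 1/(182281/99500) = 99500/182281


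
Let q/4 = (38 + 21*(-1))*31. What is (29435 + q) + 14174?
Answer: 45717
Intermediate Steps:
q = 2108 (q = 4*((38 + 21*(-1))*31) = 4*((38 - 21)*31) = 4*(17*31) = 4*527 = 2108)
(29435 + q) + 14174 = (29435 + 2108) + 14174 = 31543 + 14174 = 45717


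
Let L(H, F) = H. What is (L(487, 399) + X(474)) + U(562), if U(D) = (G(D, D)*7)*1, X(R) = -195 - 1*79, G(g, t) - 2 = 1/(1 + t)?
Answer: 127808/563 ≈ 227.01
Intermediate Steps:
G(g, t) = 2 + 1/(1 + t)
X(R) = -274 (X(R) = -195 - 79 = -274)
U(D) = 7*(3 + 2*D)/(1 + D) (U(D) = (((3 + 2*D)/(1 + D))*7)*1 = (7*(3 + 2*D)/(1 + D))*1 = 7*(3 + 2*D)/(1 + D))
(L(487, 399) + X(474)) + U(562) = (487 - 274) + 7*(3 + 2*562)/(1 + 562) = 213 + 7*(3 + 1124)/563 = 213 + 7*(1/563)*1127 = 213 + 7889/563 = 127808/563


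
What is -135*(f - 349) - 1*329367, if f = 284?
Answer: -320592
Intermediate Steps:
-135*(f - 349) - 1*329367 = -135*(284 - 349) - 1*329367 = -135*(-65) - 329367 = 8775 - 329367 = -320592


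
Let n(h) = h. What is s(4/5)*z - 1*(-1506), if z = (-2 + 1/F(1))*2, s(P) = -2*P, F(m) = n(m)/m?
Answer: 7546/5 ≈ 1509.2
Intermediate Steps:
F(m) = 1 (F(m) = m/m = 1)
z = -2 (z = (-2 + 1/1)*2 = (-2 + 1)*2 = -1*2 = -2)
s(4/5)*z - 1*(-1506) = -8/5*(-2) - 1*(-1506) = -8/5*(-2) + 1506 = 16/5 + 1506 = 7546/5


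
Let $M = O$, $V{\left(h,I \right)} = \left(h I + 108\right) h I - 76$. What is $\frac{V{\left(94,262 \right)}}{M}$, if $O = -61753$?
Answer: $- \frac{609198132}{61753} \approx -9865.1$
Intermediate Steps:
$V{\left(h,I \right)} = -76 + I h \left(108 + I h\right)$ ($V{\left(h,I \right)} = \left(I h + 108\right) h I - 76 = \left(108 + I h\right) h I - 76 = h \left(108 + I h\right) I - 76 = I h \left(108 + I h\right) - 76 = -76 + I h \left(108 + I h\right)$)
$M = -61753$
$\frac{V{\left(94,262 \right)}}{M} = \frac{-76 + 262^{2} \cdot 94^{2} + 108 \cdot 262 \cdot 94}{-61753} = \left(-76 + 68644 \cdot 8836 + 2659824\right) \left(- \frac{1}{61753}\right) = \left(-76 + 606538384 + 2659824\right) \left(- \frac{1}{61753}\right) = 609198132 \left(- \frac{1}{61753}\right) = - \frac{609198132}{61753}$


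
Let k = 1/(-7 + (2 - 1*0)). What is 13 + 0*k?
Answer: 13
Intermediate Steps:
k = -⅕ (k = 1/(-7 + (2 + 0)) = 1/(-7 + 2) = 1/(-5) = -⅕ ≈ -0.20000)
13 + 0*k = 13 + 0*(-⅕) = 13 + 0 = 13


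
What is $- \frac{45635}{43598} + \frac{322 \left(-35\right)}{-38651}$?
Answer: $- \frac{1272488925}{1685106298} \approx -0.75514$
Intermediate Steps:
$- \frac{45635}{43598} + \frac{322 \left(-35\right)}{-38651} = \left(-45635\right) \frac{1}{43598} - - \frac{11270}{38651} = - \frac{45635}{43598} + \frac{11270}{38651} = - \frac{1272488925}{1685106298}$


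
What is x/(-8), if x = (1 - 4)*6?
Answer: 9/4 ≈ 2.2500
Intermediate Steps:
x = -18 (x = -3*6 = -18)
x/(-8) = -18/(-8) = -⅛*(-18) = 9/4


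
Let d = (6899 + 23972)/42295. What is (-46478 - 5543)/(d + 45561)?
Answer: -2200228195/1927033366 ≈ -1.1418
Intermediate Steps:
d = 30871/42295 (d = 30871*(1/42295) = 30871/42295 ≈ 0.72990)
(-46478 - 5543)/(d + 45561) = (-46478 - 5543)/(30871/42295 + 45561) = -52021/1927033366/42295 = -52021*42295/1927033366 = -2200228195/1927033366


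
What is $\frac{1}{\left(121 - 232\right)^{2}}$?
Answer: $\frac{1}{12321} \approx 8.1162 \cdot 10^{-5}$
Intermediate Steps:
$\frac{1}{\left(121 - 232\right)^{2}} = \frac{1}{\left(-111\right)^{2}} = \frac{1}{12321}$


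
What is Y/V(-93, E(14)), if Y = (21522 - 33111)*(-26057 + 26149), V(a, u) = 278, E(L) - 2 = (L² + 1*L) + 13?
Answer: -533094/139 ≈ -3835.2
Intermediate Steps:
E(L) = 15 + L + L² (E(L) = 2 + ((L² + 1*L) + 13) = 2 + ((L² + L) + 13) = 2 + ((L + L²) + 13) = 2 + (13 + L + L²) = 15 + L + L²)
Y = -1066188 (Y = -11589*92 = -1066188)
Y/V(-93, E(14)) = -1066188/278 = -1066188*1/278 = -533094/139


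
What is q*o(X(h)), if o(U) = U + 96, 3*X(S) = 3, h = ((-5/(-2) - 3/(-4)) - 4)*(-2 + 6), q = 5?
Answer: 485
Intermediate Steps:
h = -3 (h = ((-5*(-½) - 3*(-¼)) - 4)*4 = ((5/2 + ¾) - 4)*4 = (13/4 - 4)*4 = -¾*4 = -3)
X(S) = 1 (X(S) = (⅓)*3 = 1)
o(U) = 96 + U
q*o(X(h)) = 5*(96 + 1) = 5*97 = 485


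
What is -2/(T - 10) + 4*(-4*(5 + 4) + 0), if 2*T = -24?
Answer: -1583/11 ≈ -143.91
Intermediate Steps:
T = -12 (T = (1/2)*(-24) = -12)
-2/(T - 10) + 4*(-4*(5 + 4) + 0) = -2/(-12 - 10) + 4*(-4*(5 + 4) + 0) = -2/(-22) + 4*(-4*9 + 0) = -2*(-1/22) + 4*(-36 + 0) = 1/11 + 4*(-36) = 1/11 - 144 = -1583/11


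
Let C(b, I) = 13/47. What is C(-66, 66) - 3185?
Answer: -149682/47 ≈ -3184.7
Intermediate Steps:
C(b, I) = 13/47 (C(b, I) = 13*(1/47) = 13/47)
C(-66, 66) - 3185 = 13/47 - 3185 = -149682/47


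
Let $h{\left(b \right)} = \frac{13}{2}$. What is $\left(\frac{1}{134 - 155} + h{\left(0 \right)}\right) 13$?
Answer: $\frac{3523}{42} \approx 83.881$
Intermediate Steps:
$h{\left(b \right)} = \frac{13}{2}$ ($h{\left(b \right)} = 13 \cdot \frac{1}{2} = \frac{13}{2}$)
$\left(\frac{1}{134 - 155} + h{\left(0 \right)}\right) 13 = \left(\frac{1}{134 - 155} + \frac{13}{2}\right) 13 = \left(\frac{1}{-21} + \frac{13}{2}\right) 13 = \left(- \frac{1}{21} + \frac{13}{2}\right) 13 = \frac{271}{42} \cdot 13 = \frac{3523}{42}$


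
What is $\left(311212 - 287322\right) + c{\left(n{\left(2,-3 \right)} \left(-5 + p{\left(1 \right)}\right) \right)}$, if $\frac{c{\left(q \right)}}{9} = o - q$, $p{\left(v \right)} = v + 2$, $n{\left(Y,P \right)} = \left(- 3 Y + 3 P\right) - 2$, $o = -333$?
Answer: $20587$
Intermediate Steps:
$n{\left(Y,P \right)} = -2 - 3 Y + 3 P$
$p{\left(v \right)} = 2 + v$
$c{\left(q \right)} = -2997 - 9 q$ ($c{\left(q \right)} = 9 \left(-333 - q\right) = -2997 - 9 q$)
$\left(311212 - 287322\right) + c{\left(n{\left(2,-3 \right)} \left(-5 + p{\left(1 \right)}\right) \right)} = \left(311212 - 287322\right) - \left(2997 + 9 \left(-2 - 6 + 3 \left(-3\right)\right) \left(-5 + \left(2 + 1\right)\right)\right) = 23890 - \left(2997 + 9 \left(-2 - 6 - 9\right) \left(-5 + 3\right)\right) = 23890 - \left(2997 + 9 \left(\left(-17\right) \left(-2\right)\right)\right) = 23890 - 3303 = 20587$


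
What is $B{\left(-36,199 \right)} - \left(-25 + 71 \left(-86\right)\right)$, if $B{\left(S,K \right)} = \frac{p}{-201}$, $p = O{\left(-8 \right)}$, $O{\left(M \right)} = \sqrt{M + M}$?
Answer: $6131 - \frac{4 i}{201} \approx 6131.0 - 0.019901 i$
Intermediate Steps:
$O{\left(M \right)} = \sqrt{2} \sqrt{M}$ ($O{\left(M \right)} = \sqrt{2 M} = \sqrt{2} \sqrt{M}$)
$p = 4 i$ ($p = \sqrt{2} \sqrt{-8} = \sqrt{2} \cdot 2 i \sqrt{2} = 4 i \approx 4.0 i$)
$B{\left(S,K \right)} = - \frac{4 i}{201}$ ($B{\left(S,K \right)} = \frac{4 i}{-201} = 4 i \left(- \frac{1}{201}\right) = - \frac{4 i}{201}$)
$B{\left(-36,199 \right)} - \left(-25 + 71 \left(-86\right)\right) = - \frac{4 i}{201} - \left(-25 + 71 \left(-86\right)\right) = - \frac{4 i}{201} - \left(-25 - 6106\right) = - \frac{4 i}{201} - -6131 = - \frac{4 i}{201} + 6131 = 6131 - \frac{4 i}{201}$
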